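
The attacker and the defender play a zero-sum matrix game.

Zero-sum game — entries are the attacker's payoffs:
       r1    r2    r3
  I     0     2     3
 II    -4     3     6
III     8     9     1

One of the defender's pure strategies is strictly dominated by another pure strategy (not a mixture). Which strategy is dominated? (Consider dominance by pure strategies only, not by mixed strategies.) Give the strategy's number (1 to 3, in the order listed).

The defender prefers columns that give the attacker less. Compare r2 with r1: 0 < 2, -4 < 3, 8 < 9.
So r1 strictly dominates r2 for the defender; r2 is strictly dominated.

2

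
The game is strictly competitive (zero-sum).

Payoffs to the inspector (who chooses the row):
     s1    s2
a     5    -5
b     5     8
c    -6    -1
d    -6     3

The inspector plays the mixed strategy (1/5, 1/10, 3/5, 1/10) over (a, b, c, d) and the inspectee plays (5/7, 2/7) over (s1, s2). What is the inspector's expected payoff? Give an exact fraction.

-29/14

Against (5/7, 2/7), each row's expected payoff is a: 15/7; b: 41/7; c: -32/7; d: -24/7.
Taking the (1/5, 1/10, 3/5, 1/10)-weighted average: (1/5)·(15/7) + (1/10)·(41/7) + (3/5)·(-32/7) + (1/10)·(-24/7) = -29/14.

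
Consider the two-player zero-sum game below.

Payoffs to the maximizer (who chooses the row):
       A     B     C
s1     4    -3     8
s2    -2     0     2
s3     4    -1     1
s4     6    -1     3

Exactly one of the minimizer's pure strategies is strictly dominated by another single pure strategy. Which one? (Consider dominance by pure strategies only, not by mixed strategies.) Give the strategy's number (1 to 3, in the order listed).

3

The minimizer prefers columns that give the maximizer less. Compare C with B: -3 < 8, 0 < 2, -1 < 1, -1 < 3.
So B strictly dominates C for the minimizer; C is strictly dominated.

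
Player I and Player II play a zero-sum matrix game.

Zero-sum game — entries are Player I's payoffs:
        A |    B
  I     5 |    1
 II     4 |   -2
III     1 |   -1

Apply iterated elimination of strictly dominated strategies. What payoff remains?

Column A is strictly dominated by B for Player II (1<5, -2<4, -1<1); eliminate A.
Row III is strictly dominated by row I (1>-1); eliminate III.
Row II is strictly dominated by row I (1>-2); eliminate II.
Only (I, B) remains, with payoff 1.

1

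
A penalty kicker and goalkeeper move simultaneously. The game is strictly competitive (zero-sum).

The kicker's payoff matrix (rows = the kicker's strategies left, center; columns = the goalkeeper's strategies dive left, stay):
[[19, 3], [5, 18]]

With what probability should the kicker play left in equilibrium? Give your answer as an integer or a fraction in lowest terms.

13/29

Row minima are 3 and 5, so the kicker's maximin is 5; column maxima are 19 and 18, so the goalkeeper's minimax is 18. These differ, so the equilibrium is in mixed strategies.
Let the kicker play left with probability p. The goalkeeper is indifferent when 19p + 5(1−p) = 3p + 18(1−p), giving p = 13/29.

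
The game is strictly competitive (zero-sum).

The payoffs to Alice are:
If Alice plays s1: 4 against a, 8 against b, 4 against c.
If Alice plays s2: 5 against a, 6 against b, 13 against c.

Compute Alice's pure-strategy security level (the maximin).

The worst-case payoff for each row is s1: 4, s2: 5.
The best of these is 5.

5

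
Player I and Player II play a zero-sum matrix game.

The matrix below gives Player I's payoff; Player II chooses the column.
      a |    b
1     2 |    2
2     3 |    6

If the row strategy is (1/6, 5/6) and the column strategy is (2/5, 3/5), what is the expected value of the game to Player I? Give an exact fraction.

13/3

Against (2/5, 3/5), each row's expected payoff is 1: 2; 2: 24/5.
Taking the (1/6, 5/6)-weighted average: (1/6)·(2) + (5/6)·(24/5) = 13/3.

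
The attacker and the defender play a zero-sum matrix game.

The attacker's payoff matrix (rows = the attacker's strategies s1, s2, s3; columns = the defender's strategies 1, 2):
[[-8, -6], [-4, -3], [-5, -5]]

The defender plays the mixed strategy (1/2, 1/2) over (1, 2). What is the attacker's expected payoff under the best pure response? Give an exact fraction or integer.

-7/2

s1: (-8)·(1/2) + (-6)·(1/2) = -7.
s2: (-4)·(1/2) + (-3)·(1/2) = -7/2.
s3: (-5)·(1/2) + (-5)·(1/2) = -5.
The best pure response is s2 with expected payoff -7/2.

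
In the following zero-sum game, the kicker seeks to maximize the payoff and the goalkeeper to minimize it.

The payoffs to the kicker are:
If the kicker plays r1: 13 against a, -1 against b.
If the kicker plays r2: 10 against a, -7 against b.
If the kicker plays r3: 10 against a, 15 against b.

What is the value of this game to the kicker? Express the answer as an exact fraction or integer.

Row r2 is strictly dominated by row r1, so the kicker never plays it.
The remaining 2×2 game on (r1, r3) × (a, b) has no saddle point. Let the kicker play r1 with probability p; indifference gives 13p + 10(1−p) = −p + 15(1−p), so p = 5/19.
Similarly the goalkeeper's optimal q on a is 16/19, and the value is 13·(16/19) + (-1)·(3/19) = 205/19.

205/19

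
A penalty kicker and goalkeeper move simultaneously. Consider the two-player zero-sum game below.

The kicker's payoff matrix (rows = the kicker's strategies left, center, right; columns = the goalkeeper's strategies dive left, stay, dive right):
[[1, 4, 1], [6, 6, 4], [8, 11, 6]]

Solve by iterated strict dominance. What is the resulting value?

6

Column stay is strictly dominated by dive right for the goalkeeper (1<4, 4<6, 6<11); eliminate stay.
Row left is strictly dominated by row center (6>1, 4>1); eliminate left.
Column dive left is strictly dominated by dive right for the goalkeeper (4<6, 6<8); eliminate dive left.
Row center is strictly dominated by row right (6>4); eliminate center.
Only (right, dive right) remains, with payoff 6.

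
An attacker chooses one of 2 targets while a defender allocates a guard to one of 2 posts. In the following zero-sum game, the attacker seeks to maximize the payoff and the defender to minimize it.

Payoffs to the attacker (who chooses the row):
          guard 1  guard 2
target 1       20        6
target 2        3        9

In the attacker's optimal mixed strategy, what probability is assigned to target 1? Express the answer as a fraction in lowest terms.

Row minima are 6 and 3, so the attacker's maximin is 6; column maxima are 20 and 9, so the defender's minimax is 9. These differ, so the equilibrium is in mixed strategies.
Let the attacker play target 1 with probability p. The defender is indifferent when 20p + 3(1−p) = 6p + 9(1−p), giving p = 3/10.

3/10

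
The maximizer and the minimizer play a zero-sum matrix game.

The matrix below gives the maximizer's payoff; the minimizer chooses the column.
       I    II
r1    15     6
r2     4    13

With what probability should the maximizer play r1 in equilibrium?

Row minima are 6 and 4, so the maximizer's maximin is 6; column maxima are 15 and 13, so the minimizer's minimax is 13. These differ, so the equilibrium is in mixed strategies.
Let the maximizer play r1 with probability p. The minimizer is indifferent when 15p + 4(1−p) = 6p + 13(1−p), giving p = 1/2.

1/2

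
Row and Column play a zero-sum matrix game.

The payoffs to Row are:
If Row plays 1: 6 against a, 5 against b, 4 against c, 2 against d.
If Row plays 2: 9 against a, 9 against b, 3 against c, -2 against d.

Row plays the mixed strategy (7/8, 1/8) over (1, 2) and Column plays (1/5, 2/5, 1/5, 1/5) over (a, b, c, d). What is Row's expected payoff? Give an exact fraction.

Against (1/5, 2/5, 1/5, 1/5), each row's expected payoff is 1: 22/5; 2: 28/5.
Taking the (7/8, 1/8)-weighted average: (7/8)·(22/5) + (1/8)·(28/5) = 91/20.

91/20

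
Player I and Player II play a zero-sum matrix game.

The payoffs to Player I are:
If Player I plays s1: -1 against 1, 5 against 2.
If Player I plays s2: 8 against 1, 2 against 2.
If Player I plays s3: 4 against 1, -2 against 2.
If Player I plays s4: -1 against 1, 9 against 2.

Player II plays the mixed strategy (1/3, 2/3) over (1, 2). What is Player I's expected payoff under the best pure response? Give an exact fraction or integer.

s1: (-1)·(1/3) + (5)·(2/3) = 3.
s2: (8)·(1/3) + (2)·(2/3) = 4.
s3: (4)·(1/3) + (-2)·(2/3) = 0.
s4: (-1)·(1/3) + (9)·(2/3) = 17/3.
The best pure response is s4 with expected payoff 17/3.

17/3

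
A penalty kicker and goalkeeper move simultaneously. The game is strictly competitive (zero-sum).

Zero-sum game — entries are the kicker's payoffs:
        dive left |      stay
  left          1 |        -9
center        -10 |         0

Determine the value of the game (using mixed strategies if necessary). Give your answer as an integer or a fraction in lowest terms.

Row minima are -9 and -10, so the kicker's maximin is -9; column maxima are 1 and 0, so the goalkeeper's minimax is 0. These differ, so the equilibrium is in mixed strategies.
Let the kicker play left with probability p. The goalkeeper is indifferent when p − 10(1−p) = −9p, giving p = 1/2.
Let the goalkeeper play dive left with probability q. The kicker is indifferent when q − 9(1−q) = −10q, giving q = 9/20.
The value is 1·(9/20) + (-9)·(11/20) = -9/2.

-9/2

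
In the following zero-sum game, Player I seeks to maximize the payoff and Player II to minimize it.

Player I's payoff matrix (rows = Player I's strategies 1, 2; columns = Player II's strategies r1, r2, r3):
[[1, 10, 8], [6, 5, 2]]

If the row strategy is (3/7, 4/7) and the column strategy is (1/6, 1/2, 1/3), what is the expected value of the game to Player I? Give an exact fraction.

241/42

Against (1/6, 1/2, 1/3), each row's expected payoff is 1: 47/6; 2: 25/6.
Taking the (3/7, 4/7)-weighted average: (3/7)·(47/6) + (4/7)·(25/6) = 241/42.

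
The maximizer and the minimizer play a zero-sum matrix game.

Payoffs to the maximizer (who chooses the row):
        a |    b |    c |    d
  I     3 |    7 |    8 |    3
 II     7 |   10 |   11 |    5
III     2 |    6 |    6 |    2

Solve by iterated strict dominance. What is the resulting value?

Column c is strictly dominated by a for the minimizer (3<8, 7<11, 2<6); eliminate c.
Row I is strictly dominated by row II (7>3, 10>7, 5>3); eliminate I.
Row III is strictly dominated by row II (7>2, 10>6, 5>2); eliminate III.
Column b is strictly dominated by a for the minimizer (7<10); eliminate b.
Column a is strictly dominated by d for the minimizer (5<7); eliminate a.
Only (II, d) remains, with payoff 5.

5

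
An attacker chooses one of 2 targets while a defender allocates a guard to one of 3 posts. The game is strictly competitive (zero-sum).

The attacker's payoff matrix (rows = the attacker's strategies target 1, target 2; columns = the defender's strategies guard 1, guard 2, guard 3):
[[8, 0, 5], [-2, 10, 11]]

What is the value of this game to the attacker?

Column guard 3 is strictly dominated by guard 2 for the defender (it gives the attacker more in every row).
The remaining 2×2 game on (target 1, target 2) × (guard 1, guard 2) has no saddle point. Let the attacker play target 1 with probability p; indifference gives 8p − 2(1−p) = 10(1−p), so p = 3/5.
Similarly the defender's optimal q on guard 1 is 1/2, and the value is 8·(1/2) + (0)·(1/2) = 4.

4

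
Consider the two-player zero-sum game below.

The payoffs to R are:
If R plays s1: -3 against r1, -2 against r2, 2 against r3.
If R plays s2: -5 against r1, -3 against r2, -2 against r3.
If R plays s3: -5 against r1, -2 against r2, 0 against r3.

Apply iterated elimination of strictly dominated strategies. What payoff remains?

Row s2 is strictly dominated by row s1 (-3>-5, -2>-3, 2>-2); eliminate s2.
Column r2 is strictly dominated by r1 for C (-3<-2, -5<-2); eliminate r2.
Column r3 is strictly dominated by r1 for C (-3<2, -5<0); eliminate r3.
Row s3 is strictly dominated by row s1 (-3>-5); eliminate s3.
Only (s1, r1) remains, with payoff -3.

-3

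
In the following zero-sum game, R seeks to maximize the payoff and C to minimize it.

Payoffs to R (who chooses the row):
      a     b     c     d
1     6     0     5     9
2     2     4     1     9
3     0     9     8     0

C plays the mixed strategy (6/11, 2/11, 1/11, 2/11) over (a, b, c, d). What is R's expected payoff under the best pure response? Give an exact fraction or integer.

1: (6)·(6/11) + (0)·(2/11) + (5)·(1/11) + (9)·(2/11) = 59/11.
2: (2)·(6/11) + (4)·(2/11) + (1)·(1/11) + (9)·(2/11) = 39/11.
3: (0)·(6/11) + (9)·(2/11) + (8)·(1/11) + (0)·(2/11) = 26/11.
The best pure response is 1 with expected payoff 59/11.

59/11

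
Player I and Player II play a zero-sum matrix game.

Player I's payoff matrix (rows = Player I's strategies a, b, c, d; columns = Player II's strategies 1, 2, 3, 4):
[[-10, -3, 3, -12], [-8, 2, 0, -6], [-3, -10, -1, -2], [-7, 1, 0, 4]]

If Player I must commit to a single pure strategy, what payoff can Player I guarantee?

-7

The worst-case payoff for each row is a: -12, b: -8, c: -10, d: -7.
The best of these is -7.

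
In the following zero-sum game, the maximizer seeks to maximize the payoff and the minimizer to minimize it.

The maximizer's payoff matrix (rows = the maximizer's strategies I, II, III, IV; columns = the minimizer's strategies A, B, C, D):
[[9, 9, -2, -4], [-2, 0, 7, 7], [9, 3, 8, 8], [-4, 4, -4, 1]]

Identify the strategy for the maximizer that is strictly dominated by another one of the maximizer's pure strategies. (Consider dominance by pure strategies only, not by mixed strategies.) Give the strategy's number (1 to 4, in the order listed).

2

Compare II with III: 9 > -2, 3 > 0, 8 > 7, 8 > 7.
So III strictly dominates II for the maximizer; II is strictly dominated.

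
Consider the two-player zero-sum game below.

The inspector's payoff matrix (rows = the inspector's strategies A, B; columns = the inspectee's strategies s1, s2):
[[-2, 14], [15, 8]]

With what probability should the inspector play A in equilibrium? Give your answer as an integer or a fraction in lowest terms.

Row minima are -2 and 8, so the inspector's maximin is 8; column maxima are 15 and 14, so the inspectee's minimax is 14. These differ, so the equilibrium is in mixed strategies.
Let the inspector play A with probability p. The inspectee is indifferent when −2p + 15(1−p) = 14p + 8(1−p), giving p = 7/23.

7/23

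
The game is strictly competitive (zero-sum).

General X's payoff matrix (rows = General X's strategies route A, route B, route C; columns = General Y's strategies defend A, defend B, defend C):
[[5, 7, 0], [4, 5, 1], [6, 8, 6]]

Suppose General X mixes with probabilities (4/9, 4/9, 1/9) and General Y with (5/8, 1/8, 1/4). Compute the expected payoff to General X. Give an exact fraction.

143/36

Against (5/8, 1/8, 1/4), each row's expected payoff is route A: 4; route B: 27/8; route C: 25/4.
Taking the (4/9, 4/9, 1/9)-weighted average: (4/9)·(4) + (4/9)·(27/8) + (1/9)·(25/4) = 143/36.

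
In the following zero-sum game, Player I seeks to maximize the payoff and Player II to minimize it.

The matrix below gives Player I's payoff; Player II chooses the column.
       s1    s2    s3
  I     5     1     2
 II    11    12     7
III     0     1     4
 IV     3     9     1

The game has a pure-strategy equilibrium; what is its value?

7

Row minima: 1, 7, 0, 1 → Player I's maximin is 7.
Column maxima: 11, 12, 7 → Player II's minimax is 7.
They coincide at (II, s3), so the value is 7.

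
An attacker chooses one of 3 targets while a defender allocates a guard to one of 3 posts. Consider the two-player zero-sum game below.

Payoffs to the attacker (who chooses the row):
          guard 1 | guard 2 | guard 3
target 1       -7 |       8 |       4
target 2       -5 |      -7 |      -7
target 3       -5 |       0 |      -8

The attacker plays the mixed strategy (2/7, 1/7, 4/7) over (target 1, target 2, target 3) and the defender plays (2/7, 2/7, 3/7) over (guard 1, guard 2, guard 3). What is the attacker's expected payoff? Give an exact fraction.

Against (2/7, 2/7, 3/7), each row's expected payoff is target 1: 2; target 2: -45/7; target 3: -34/7.
Taking the (2/7, 1/7, 4/7)-weighted average: (2/7)·(2) + (1/7)·(-45/7) + (4/7)·(-34/7) = -153/49.

-153/49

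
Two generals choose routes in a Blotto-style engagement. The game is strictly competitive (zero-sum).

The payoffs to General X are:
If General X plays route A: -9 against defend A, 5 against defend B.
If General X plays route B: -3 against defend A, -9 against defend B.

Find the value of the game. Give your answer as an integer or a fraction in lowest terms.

Row minima are -9 and -9, so General X's maximin is -9; column maxima are -3 and 5, so General Y's minimax is -3. These differ, so the equilibrium is in mixed strategies.
Let General X play route A with probability p. General Y is indifferent when −9p − 3(1−p) = 5p − 9(1−p), giving p = 3/10.
Let General Y play defend A with probability q. General X is indifferent when −9q + 5(1−q) = −3q − 9(1−q), giving q = 7/10.
The value is -9·(7/10) + (5)·(3/10) = -24/5.

-24/5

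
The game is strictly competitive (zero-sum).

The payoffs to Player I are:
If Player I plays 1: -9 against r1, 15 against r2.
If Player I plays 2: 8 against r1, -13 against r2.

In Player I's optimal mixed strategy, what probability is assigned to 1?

Row minima are -9 and -13, so Player I's maximin is -9; column maxima are 8 and 15, so Player II's minimax is 8. These differ, so the equilibrium is in mixed strategies.
Let Player I play 1 with probability p. Player II is indifferent when −9p + 8(1−p) = 15p − 13(1−p), giving p = 7/15.

7/15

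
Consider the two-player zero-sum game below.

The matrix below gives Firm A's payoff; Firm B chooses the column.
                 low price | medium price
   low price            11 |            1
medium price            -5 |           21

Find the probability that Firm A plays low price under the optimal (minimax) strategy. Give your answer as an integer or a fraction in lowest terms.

Row minima are 1 and -5, so Firm A's maximin is 1; column maxima are 11 and 21, so Firm B's minimax is 11. These differ, so the equilibrium is in mixed strategies.
Let Firm A play low price with probability p. Firm B is indifferent when 11p − 5(1−p) = p + 21(1−p), giving p = 13/18.

13/18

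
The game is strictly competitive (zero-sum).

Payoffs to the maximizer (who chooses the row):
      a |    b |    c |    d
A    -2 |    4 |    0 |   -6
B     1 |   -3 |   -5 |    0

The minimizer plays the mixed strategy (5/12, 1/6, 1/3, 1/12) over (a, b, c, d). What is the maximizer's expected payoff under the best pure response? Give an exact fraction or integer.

-2/3

A: (-2)·(5/12) + (4)·(1/6) + (0)·(1/3) + (-6)·(1/12) = -2/3.
B: (1)·(5/12) + (-3)·(1/6) + (-5)·(1/3) + (0)·(1/12) = -7/4.
The best pure response is A with expected payoff -2/3.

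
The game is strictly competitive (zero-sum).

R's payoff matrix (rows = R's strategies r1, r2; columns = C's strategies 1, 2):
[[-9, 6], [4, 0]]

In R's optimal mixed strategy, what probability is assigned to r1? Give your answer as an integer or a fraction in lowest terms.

Row minima are -9 and 0, so R's maximin is 0; column maxima are 4 and 6, so C's minimax is 4. These differ, so the equilibrium is in mixed strategies.
Let R play r1 with probability p. C is indifferent when −9p + 4(1−p) = 6p, giving p = 4/19.

4/19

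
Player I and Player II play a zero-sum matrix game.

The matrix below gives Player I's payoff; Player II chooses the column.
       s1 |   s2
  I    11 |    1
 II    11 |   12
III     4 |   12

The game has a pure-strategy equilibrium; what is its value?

Row minima: 1, 11, 4 → Player I's maximin is 11.
Column maxima: 11, 12 → Player II's minimax is 11.
They coincide at (II, s1), so the value is 11.

11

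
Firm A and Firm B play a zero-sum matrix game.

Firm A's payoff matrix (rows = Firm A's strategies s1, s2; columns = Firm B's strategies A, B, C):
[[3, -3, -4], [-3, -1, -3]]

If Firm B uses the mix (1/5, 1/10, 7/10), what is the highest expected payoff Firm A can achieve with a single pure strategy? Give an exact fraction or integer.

s1: (3)·(1/5) + (-3)·(1/10) + (-4)·(7/10) = -5/2.
s2: (-3)·(1/5) + (-1)·(1/10) + (-3)·(7/10) = -14/5.
The best pure response is s1 with expected payoff -5/2.

-5/2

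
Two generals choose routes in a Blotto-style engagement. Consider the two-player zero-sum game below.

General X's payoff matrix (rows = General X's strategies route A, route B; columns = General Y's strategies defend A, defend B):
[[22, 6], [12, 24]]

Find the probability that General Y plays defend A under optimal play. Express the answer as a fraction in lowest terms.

9/14

Row minima are 6 and 12, so General X's maximin is 12; column maxima are 22 and 24, so General Y's minimax is 22. These differ, so the equilibrium is in mixed strategies.
Let General Y play defend A with probability q. General X is indifferent when 22q + 6(1−q) = 12q + 24(1−q), giving q = 9/14.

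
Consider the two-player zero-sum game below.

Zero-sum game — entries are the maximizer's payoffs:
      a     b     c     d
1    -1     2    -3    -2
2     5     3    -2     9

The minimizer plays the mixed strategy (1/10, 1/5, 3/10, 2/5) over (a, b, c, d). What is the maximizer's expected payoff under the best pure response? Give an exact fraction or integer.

1: (-1)·(1/10) + (2)·(1/5) + (-3)·(3/10) + (-2)·(2/5) = -7/5.
2: (5)·(1/10) + (3)·(1/5) + (-2)·(3/10) + (9)·(2/5) = 41/10.
The best pure response is 2 with expected payoff 41/10.

41/10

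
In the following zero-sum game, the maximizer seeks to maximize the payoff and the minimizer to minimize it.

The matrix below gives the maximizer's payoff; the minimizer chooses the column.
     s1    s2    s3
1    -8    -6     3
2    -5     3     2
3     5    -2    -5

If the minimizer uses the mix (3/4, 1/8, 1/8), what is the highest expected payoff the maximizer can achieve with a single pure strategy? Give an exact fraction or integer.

1: (-8)·(3/4) + (-6)·(1/8) + (3)·(1/8) = -51/8.
2: (-5)·(3/4) + (3)·(1/8) + (2)·(1/8) = -25/8.
3: (5)·(3/4) + (-2)·(1/8) + (-5)·(1/8) = 23/8.
The best pure response is 3 with expected payoff 23/8.

23/8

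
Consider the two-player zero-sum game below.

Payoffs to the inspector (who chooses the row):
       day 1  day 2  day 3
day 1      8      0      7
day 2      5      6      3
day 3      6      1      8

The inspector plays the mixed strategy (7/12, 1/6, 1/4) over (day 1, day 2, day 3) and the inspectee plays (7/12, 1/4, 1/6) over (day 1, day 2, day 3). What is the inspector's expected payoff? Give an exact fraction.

Against (7/12, 1/4, 1/6), each row's expected payoff is day 1: 35/6; day 2: 59/12; day 3: 61/12.
Taking the (7/12, 1/6, 1/4)-weighted average: (7/12)·(35/6) + (1/6)·(59/12) + (1/4)·(61/12) = 791/144.

791/144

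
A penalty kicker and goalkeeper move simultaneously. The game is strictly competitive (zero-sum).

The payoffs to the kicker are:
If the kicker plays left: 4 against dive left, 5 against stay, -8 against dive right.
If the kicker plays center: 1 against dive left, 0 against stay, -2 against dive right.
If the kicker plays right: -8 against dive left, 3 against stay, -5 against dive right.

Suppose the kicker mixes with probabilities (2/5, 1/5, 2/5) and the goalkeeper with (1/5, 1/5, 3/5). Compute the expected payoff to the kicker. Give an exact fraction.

-3

Against (1/5, 1/5, 3/5), each row's expected payoff is left: -3; center: -1; right: -4.
Taking the (2/5, 1/5, 2/5)-weighted average: (2/5)·(-3) + (1/5)·(-1) + (2/5)·(-4) = -3.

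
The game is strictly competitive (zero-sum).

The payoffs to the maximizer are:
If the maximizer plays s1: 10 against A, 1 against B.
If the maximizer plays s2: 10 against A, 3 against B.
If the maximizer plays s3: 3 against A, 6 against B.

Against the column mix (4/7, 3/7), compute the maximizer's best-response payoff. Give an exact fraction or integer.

s1: (10)·(4/7) + (1)·(3/7) = 43/7.
s2: (10)·(4/7) + (3)·(3/7) = 7.
s3: (3)·(4/7) + (6)·(3/7) = 30/7.
The best pure response is s2 with expected payoff 7.

7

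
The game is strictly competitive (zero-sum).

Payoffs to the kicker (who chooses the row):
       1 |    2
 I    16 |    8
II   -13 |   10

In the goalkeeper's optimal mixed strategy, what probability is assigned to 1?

2/31

Row minima are 8 and -13, so the kicker's maximin is 8; column maxima are 16 and 10, so the goalkeeper's minimax is 10. These differ, so the equilibrium is in mixed strategies.
Let the goalkeeper play 1 with probability q. The kicker is indifferent when 16q + 8(1−q) = −13q + 10(1−q), giving q = 2/31.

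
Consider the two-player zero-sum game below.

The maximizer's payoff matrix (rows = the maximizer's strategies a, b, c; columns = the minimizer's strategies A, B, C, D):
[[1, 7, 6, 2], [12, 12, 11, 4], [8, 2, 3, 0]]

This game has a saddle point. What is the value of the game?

4

Row minima: 1, 4, 0 → the maximizer's maximin is 4.
Column maxima: 12, 12, 11, 4 → the minimizer's minimax is 4.
They coincide at (b, D), so the value is 4.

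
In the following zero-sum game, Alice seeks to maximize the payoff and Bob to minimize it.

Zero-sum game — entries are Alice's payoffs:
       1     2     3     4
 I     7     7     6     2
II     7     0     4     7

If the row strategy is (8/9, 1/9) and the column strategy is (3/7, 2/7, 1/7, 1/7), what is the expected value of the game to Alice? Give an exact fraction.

Against (3/7, 2/7, 1/7, 1/7), each row's expected payoff is I: 43/7; II: 32/7.
Taking the (8/9, 1/9)-weighted average: (8/9)·(43/7) + (1/9)·(32/7) = 376/63.

376/63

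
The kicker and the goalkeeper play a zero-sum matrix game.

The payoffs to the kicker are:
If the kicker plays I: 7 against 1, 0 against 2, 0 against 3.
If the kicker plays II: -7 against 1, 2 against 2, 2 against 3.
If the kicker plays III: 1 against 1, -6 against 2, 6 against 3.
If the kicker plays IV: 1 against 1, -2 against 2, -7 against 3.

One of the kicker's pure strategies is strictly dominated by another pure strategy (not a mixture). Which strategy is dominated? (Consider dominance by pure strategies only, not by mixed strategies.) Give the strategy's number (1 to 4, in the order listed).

4

Compare IV with I: 7 > 1, 0 > -2, 0 > -7.
So I strictly dominates IV for the kicker; IV is strictly dominated.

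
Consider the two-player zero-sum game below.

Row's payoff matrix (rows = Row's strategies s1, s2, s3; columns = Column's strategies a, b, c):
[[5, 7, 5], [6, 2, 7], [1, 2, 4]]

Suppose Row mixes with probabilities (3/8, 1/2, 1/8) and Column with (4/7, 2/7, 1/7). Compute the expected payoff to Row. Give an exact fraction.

Against (4/7, 2/7, 1/7), each row's expected payoff is s1: 39/7; s2: 5; s3: 12/7.
Taking the (3/8, 1/2, 1/8)-weighted average: (3/8)·(39/7) + (1/2)·(5) + (1/8)·(12/7) = 269/56.

269/56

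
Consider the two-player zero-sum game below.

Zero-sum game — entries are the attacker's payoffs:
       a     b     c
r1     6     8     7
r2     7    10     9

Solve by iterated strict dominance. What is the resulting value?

7

Row r1 is strictly dominated by row r2 (7>6, 10>8, 9>7); eliminate r1.
Column c is strictly dominated by a for the defender (7<9); eliminate c.
Column b is strictly dominated by a for the defender (7<10); eliminate b.
Only (r2, a) remains, with payoff 7.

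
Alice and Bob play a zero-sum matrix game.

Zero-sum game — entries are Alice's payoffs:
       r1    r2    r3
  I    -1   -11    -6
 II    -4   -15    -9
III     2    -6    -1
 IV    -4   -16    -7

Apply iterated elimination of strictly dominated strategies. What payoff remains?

-6

Column r1 is strictly dominated by r2 for Bob (-11<-1, -15<-4, -6<2, -16<-4); eliminate r1.
Column r3 is strictly dominated by r2 for Bob (-11<-6, -15<-9, -6<-1, -16<-7); eliminate r3.
Row I is strictly dominated by row III (-6>-11); eliminate I.
Row II is strictly dominated by row III (-6>-15); eliminate II.
Row IV is strictly dominated by row III (-6>-16); eliminate IV.
Only (III, r2) remains, with payoff -6.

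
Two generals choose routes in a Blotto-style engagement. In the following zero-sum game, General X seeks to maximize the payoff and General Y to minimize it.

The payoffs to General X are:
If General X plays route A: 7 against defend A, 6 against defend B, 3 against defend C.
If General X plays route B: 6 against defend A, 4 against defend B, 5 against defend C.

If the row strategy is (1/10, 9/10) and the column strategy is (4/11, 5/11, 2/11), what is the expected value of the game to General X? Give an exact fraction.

Against (4/11, 5/11, 2/11), each row's expected payoff is route A: 64/11; route B: 54/11.
Taking the (1/10, 9/10)-weighted average: (1/10)·(64/11) + (9/10)·(54/11) = 5.

5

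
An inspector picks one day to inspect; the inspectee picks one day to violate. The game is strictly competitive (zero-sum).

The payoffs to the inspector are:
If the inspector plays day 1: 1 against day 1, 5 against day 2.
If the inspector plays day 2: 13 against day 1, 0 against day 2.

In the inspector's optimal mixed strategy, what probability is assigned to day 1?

13/17

Row minima are 1 and 0, so the inspector's maximin is 1; column maxima are 13 and 5, so the inspectee's minimax is 5. These differ, so the equilibrium is in mixed strategies.
Let the inspector play day 1 with probability p. The inspectee is indifferent when p + 13(1−p) = 5p, giving p = 13/17.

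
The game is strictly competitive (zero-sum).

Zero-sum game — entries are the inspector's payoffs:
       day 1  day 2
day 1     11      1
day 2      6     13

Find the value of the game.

137/17

Row minima are 1 and 6, so the inspector's maximin is 6; column maxima are 11 and 13, so the inspectee's minimax is 11. These differ, so the equilibrium is in mixed strategies.
Let the inspector play day 1 with probability p. The inspectee is indifferent when 11p + 6(1−p) = p + 13(1−p), giving p = 7/17.
Let the inspectee play day 1 with probability q. The inspector is indifferent when 11q + (1−q) = 6q + 13(1−q), giving q = 12/17.
The value is 11·(12/17) + (1)·(5/17) = 137/17.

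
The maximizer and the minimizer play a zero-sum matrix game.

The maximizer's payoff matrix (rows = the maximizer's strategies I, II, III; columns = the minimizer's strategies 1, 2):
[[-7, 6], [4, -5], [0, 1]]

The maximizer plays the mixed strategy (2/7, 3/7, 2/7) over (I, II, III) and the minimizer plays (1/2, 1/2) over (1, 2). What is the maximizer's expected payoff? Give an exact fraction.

Against (1/2, 1/2), each row's expected payoff is I: -1/2; II: -1/2; III: 1/2.
Taking the (2/7, 3/7, 2/7)-weighted average: (2/7)·(-1/2) + (3/7)·(-1/2) + (2/7)·(1/2) = -3/14.

-3/14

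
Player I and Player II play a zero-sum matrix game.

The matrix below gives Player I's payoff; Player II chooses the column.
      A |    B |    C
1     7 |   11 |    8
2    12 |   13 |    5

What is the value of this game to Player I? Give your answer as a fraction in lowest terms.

61/8

Column B is strictly dominated by A for Player II (it gives Player I more in every row).
The remaining 2×2 game on (1, 2) × (A, C) has no saddle point. Let Player I play 1 with probability p; indifference gives 7p + 12(1−p) = 8p + 5(1−p), so p = 7/8.
Similarly Player II's optimal q on A is 3/8, and the value is 7·(3/8) + (8)·(5/8) = 61/8.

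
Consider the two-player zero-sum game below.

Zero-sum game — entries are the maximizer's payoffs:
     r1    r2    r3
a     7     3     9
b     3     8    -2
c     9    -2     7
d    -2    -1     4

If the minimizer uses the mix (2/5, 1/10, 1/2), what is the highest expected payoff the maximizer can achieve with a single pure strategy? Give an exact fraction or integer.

a: (7)·(2/5) + (3)·(1/10) + (9)·(1/2) = 38/5.
b: (3)·(2/5) + (8)·(1/10) + (-2)·(1/2) = 1.
c: (9)·(2/5) + (-2)·(1/10) + (7)·(1/2) = 69/10.
d: (-2)·(2/5) + (-1)·(1/10) + (4)·(1/2) = 11/10.
The best pure response is a with expected payoff 38/5.

38/5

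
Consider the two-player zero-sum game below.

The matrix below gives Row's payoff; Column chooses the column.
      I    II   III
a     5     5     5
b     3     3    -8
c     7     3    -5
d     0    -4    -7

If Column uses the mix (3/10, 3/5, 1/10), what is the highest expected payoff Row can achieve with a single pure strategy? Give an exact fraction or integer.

5

a: (5)·(3/10) + (5)·(3/5) + (5)·(1/10) = 5.
b: (3)·(3/10) + (3)·(3/5) + (-8)·(1/10) = 19/10.
c: (7)·(3/10) + (3)·(3/5) + (-5)·(1/10) = 17/5.
d: (0)·(3/10) + (-4)·(3/5) + (-7)·(1/10) = -31/10.
The best pure response is a with expected payoff 5.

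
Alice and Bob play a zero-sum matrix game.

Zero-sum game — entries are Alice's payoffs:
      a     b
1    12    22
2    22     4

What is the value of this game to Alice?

Row minima are 12 and 4, so Alice's maximin is 12; column maxima are 22 and 22, so Bob's minimax is 22. These differ, so the equilibrium is in mixed strategies.
Let Alice play 1 with probability p. Bob is indifferent when 12p + 22(1−p) = 22p + 4(1−p), giving p = 9/14.
Let Bob play a with probability q. Alice is indifferent when 12q + 22(1−q) = 22q + 4(1−q), giving q = 9/14.
The value is 12·(9/14) + (22)·(5/14) = 109/7.

109/7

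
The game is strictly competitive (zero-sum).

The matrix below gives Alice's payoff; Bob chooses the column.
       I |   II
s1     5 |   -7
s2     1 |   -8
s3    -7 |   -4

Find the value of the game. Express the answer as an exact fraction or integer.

Row s2 is strictly dominated by row s1, so Alice never plays it.
The remaining 2×2 game on (s1, s3) × (I, II) has no saddle point. Let Alice play s1 with probability p; indifference gives 5p − 7(1−p) = −7p − 4(1−p), so p = 1/5.
Similarly Bob's optimal q on I is 1/5, and the value is 5·(1/5) + (-7)·(4/5) = -23/5.

-23/5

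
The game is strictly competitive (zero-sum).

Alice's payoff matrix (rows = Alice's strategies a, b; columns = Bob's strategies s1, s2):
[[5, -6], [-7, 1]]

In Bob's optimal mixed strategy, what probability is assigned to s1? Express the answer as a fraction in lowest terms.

Row minima are -6 and -7, so Alice's maximin is -6; column maxima are 5 and 1, so Bob's minimax is 1. These differ, so the equilibrium is in mixed strategies.
Let Bob play s1 with probability q. Alice is indifferent when 5q − 6(1−q) = −7q + (1−q), giving q = 7/19.

7/19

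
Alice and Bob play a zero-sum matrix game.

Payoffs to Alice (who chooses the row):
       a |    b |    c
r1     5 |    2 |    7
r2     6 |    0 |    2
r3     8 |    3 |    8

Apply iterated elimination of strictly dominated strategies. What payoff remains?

3

Column a is strictly dominated by b for Bob (2<5, 0<6, 3<8); eliminate a.
Row r1 is strictly dominated by row r3 (3>2, 8>7); eliminate r1.
Row r2 is strictly dominated by row r3 (3>0, 8>2); eliminate r2.
Column c is strictly dominated by b for Bob (3<8); eliminate c.
Only (r3, b) remains, with payoff 3.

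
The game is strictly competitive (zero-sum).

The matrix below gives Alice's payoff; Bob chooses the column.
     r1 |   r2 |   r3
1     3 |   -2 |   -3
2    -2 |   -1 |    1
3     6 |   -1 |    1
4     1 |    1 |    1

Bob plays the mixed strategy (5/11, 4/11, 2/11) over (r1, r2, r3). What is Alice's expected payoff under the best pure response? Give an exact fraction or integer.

1: (3)·(5/11) + (-2)·(4/11) + (-3)·(2/11) = 1/11.
2: (-2)·(5/11) + (-1)·(4/11) + (1)·(2/11) = -12/11.
3: (6)·(5/11) + (-1)·(4/11) + (1)·(2/11) = 28/11.
4: (1)·(5/11) + (1)·(4/11) + (1)·(2/11) = 1.
The best pure response is 3 with expected payoff 28/11.

28/11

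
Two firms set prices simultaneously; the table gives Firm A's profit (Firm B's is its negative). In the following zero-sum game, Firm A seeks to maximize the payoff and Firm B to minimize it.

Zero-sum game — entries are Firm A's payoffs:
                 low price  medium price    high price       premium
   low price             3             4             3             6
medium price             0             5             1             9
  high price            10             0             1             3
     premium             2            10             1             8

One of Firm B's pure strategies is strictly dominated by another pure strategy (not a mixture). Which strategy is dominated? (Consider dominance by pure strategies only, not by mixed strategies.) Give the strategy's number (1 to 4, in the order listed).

4

Firm B prefers columns that give Firm A less. Compare premium with high price: 3 < 6, 1 < 9, 1 < 3, 1 < 8.
So high price strictly dominates premium for Firm B; premium is strictly dominated.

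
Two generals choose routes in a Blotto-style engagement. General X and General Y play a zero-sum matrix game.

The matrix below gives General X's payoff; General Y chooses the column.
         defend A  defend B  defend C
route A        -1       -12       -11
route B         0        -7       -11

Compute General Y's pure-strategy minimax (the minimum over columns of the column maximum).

-11

The worst case (largest entry) in each column is defend A: 0, defend B: -7, defend C: -11.
The best (smallest) of these is -11.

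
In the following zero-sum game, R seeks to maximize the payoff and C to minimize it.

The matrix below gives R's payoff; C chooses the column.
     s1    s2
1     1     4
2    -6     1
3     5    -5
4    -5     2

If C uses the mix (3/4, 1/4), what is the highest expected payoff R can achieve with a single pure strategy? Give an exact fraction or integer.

5/2

1: (1)·(3/4) + (4)·(1/4) = 7/4.
2: (-6)·(3/4) + (1)·(1/4) = -17/4.
3: (5)·(3/4) + (-5)·(1/4) = 5/2.
4: (-5)·(3/4) + (2)·(1/4) = -13/4.
The best pure response is 3 with expected payoff 5/2.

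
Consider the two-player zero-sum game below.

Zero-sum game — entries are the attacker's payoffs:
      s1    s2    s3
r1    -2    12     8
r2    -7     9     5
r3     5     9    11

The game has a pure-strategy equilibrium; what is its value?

Row minima: -2, -7, 5 → the attacker's maximin is 5.
Column maxima: 5, 12, 11 → the defender's minimax is 5.
They coincide at (r3, s1), so the value is 5.

5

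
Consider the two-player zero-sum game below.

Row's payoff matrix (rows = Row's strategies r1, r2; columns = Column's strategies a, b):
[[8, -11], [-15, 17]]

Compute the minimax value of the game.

-29/51

Row minima are -11 and -15, so Row's maximin is -11; column maxima are 8 and 17, so Column's minimax is 8. These differ, so the equilibrium is in mixed strategies.
Let Row play r1 with probability p. Column is indifferent when 8p − 15(1−p) = −11p + 17(1−p), giving p = 32/51.
Let Column play a with probability q. Row is indifferent when 8q − 11(1−q) = −15q + 17(1−q), giving q = 28/51.
The value is 8·(28/51) + (-11)·(23/51) = -29/51.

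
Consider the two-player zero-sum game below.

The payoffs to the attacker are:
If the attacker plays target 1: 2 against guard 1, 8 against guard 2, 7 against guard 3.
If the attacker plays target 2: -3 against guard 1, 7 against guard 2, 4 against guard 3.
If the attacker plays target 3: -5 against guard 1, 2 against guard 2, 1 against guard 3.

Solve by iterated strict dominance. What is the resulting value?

2

Row target 2 is strictly dominated by row target 1 (2>-3, 8>7, 7>4); eliminate target 2.
Column guard 3 is strictly dominated by guard 1 for the defender (2<7, -5<1); eliminate guard 3.
Column guard 2 is strictly dominated by guard 1 for the defender (2<8, -5<2); eliminate guard 2.
Row target 3 is strictly dominated by row target 1 (2>-5); eliminate target 3.
Only (target 1, guard 1) remains, with payoff 2.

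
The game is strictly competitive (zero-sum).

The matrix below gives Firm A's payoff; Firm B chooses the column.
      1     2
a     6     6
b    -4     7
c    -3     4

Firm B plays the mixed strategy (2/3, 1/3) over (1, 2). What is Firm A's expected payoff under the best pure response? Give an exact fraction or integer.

6

a: (6)·(2/3) + (6)·(1/3) = 6.
b: (-4)·(2/3) + (7)·(1/3) = -1/3.
c: (-3)·(2/3) + (4)·(1/3) = -2/3.
The best pure response is a with expected payoff 6.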